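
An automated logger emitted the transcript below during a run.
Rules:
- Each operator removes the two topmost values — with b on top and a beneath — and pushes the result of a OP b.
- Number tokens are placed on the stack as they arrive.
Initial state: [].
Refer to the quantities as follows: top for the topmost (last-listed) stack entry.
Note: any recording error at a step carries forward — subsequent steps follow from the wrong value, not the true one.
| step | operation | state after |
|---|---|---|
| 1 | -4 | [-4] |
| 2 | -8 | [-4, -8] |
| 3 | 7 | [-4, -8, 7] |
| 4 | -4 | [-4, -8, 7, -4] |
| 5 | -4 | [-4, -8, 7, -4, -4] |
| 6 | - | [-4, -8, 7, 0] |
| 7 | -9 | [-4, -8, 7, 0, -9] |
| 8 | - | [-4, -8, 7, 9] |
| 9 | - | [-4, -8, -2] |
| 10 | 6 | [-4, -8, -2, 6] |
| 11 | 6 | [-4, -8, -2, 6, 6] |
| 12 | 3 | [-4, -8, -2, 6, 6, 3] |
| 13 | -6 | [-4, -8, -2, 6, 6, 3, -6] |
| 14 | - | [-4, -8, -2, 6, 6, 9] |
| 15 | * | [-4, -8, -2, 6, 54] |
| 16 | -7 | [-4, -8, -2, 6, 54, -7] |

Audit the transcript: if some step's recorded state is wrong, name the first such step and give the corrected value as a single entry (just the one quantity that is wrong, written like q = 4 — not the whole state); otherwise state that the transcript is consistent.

Recomputing the run from the initial state:
step 1: [-4]
step 2: [-4, -8]
step 3: [-4, -8, 7]
step 4: [-4, -8, 7, -4]
step 5: [-4, -8, 7, -4, -4]
step 6: [-4, -8, 7, 0]
step 7: [-4, -8, 7, 0, -9]
step 8: [-4, -8, 7, 9]
step 9: [-4, -8, -2]
step 10: [-4, -8, -2, 6]
step 11: [-4, -8, -2, 6, 6]
step 12: [-4, -8, -2, 6, 6, 3]
step 13: [-4, -8, -2, 6, 6, 3, -6]
step 14: [-4, -8, -2, 6, 6, 9]
step 15: [-4, -8, -2, 6, 54]
step 16: [-4, -8, -2, 6, 54, -7]
This matches the transcript at every step.

no error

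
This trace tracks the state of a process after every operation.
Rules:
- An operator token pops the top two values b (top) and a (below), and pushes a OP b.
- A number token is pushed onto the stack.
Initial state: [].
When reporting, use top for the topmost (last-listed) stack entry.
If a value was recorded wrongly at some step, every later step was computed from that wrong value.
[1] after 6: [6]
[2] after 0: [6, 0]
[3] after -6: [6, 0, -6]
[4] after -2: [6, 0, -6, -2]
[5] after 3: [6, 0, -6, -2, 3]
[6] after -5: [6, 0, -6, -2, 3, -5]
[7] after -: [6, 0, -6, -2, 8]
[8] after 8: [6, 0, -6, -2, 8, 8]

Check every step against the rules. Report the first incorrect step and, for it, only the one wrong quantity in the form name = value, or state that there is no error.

no error

Recomputing the run from the initial state:
step 1: [6]
step 2: [6, 0]
step 3: [6, 0, -6]
step 4: [6, 0, -6, -2]
step 5: [6, 0, -6, -2, 3]
step 6: [6, 0, -6, -2, 3, -5]
step 7: [6, 0, -6, -2, 8]
step 8: [6, 0, -6, -2, 8, 8]
This matches the trace at every step.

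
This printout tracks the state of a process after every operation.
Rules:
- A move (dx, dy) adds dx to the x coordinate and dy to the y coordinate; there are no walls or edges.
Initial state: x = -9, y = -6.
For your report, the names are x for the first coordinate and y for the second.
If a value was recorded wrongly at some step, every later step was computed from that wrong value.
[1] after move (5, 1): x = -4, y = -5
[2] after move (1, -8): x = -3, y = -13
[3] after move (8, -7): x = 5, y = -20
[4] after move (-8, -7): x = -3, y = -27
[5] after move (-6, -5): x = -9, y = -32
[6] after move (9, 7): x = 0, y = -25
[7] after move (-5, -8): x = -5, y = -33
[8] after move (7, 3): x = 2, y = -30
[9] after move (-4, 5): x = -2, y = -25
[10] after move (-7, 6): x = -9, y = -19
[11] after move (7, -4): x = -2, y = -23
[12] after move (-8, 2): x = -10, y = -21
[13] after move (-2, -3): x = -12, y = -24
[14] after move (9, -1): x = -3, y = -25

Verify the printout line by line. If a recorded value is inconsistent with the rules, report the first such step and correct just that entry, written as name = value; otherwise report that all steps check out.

1. x = -9 + (5) = -4, y = -6 + (1) = -5 (confirmed correct)
2. x = -4 + (1) = -3, y = -5 + (-8) = -13 (matches)
3. x = -3 + (8) = 5, y = -13 + (-7) = -20 (same as recorded)
4. x = 5 + (-8) = -3, y = -20 + (-7) = -27 (in agreement)
5. x = -3 + (-6) = -9, y = -27 + (-5) = -32 (confirmed correct)
6. x = -9 + (9) = 0, y = -32 + (7) = -25 (matches)
7. x = 0 + (-5) = -5, y = -25 + (-8) = -33 (checks out)
8. x = -5 + (7) = 2, y = -33 + (3) = -30 (same as recorded)
9. x = 2 + (-4) = -2, y = -30 + (5) = -25 (no discrepancy)
10. x = -2 + (-7) = -9, y = -25 + (6) = -19 (verified)
11. x = -9 + (7) = -2, y = -19 + (-4) = -23 (checks out)
12. x = -2 + (-8) = -10, y = -23 + (2) = -21 (in agreement)
13. x = -10 + (-2) = -12, y = -21 + (-3) = -24 (confirmed correct)
14. x = -12 + (9) = -3, y = -24 + (-1) = -25 (same as recorded)
The recomputation confirms every line.

no error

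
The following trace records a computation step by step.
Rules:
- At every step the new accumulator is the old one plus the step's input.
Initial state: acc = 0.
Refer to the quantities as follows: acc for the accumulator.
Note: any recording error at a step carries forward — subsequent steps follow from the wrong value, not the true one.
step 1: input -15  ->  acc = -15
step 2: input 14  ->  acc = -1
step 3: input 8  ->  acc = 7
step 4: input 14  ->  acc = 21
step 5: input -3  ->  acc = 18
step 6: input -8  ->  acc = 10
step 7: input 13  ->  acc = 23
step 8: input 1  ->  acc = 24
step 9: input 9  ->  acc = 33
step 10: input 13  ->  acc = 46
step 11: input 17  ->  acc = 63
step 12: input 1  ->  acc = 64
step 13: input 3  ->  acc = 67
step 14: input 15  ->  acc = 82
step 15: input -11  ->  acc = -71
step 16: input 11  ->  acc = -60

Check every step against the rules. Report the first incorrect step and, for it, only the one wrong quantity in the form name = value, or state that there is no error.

step 15, acc = 71

step 1: acc = 0 + -15 = -15 -> agrees with the trace
step 2: acc = -15 + 14 = -1 -> consistent with the trace
step 3: acc = -1 + 8 = 7 -> matches
step 4: acc = 7 + 14 = 21 -> matches
step 5: acc = 21 + -3 = 18 -> no discrepancy
step 6: acc = 18 + -8 = 10 -> in agreement
step 7: acc = 10 + 13 = 23 -> agrees with the trace
step 8: acc = 23 + 1 = 24 -> verified
step 9: acc = 24 + 9 = 33 -> in agreement
step 10: acc = 33 + 13 = 46 -> checks out
step 11: acc = 46 + 17 = 63 -> in agreement
step 12: acc = 63 + 1 = 64 -> confirmed correct
step 13: acc = 64 + 3 = 67 -> agrees with the trace
step 14: acc = 67 + 15 = 82 -> same as recorded
step 15: acc = 82 + -11 = 71 -> the trace has a different value
So the first discrepancy is step 15, where the right value is acc = 71.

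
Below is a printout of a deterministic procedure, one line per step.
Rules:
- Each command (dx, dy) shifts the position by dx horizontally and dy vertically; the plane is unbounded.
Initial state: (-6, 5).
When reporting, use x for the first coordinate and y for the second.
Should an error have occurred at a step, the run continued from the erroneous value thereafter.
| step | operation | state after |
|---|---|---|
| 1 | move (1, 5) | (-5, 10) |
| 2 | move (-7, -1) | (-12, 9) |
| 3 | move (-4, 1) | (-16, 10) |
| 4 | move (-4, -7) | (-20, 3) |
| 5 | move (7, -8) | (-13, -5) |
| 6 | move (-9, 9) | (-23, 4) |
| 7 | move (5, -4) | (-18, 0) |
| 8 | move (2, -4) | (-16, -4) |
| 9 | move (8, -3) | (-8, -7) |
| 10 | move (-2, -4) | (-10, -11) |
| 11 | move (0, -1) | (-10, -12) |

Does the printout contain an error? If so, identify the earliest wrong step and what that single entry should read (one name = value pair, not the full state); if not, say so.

step 6, x = -22

Recomputing the run from the initial state:
step 1: x = -5, y = 10
step 2: x = -12, y = 9
step 3: x = -16, y = 10
step 4: x = -20, y = 3
step 5: x = -13, y = -5
step 6: x = -22, y = 4
step 7: x = -17, y = 0
step 8: x = -15, y = -4
step 9: x = -7, y = -7
step 10: x = -9, y = -11
step 11: x = -9, y = -12
The first disagreement with the printout is at step 6, where the value should be x = -22.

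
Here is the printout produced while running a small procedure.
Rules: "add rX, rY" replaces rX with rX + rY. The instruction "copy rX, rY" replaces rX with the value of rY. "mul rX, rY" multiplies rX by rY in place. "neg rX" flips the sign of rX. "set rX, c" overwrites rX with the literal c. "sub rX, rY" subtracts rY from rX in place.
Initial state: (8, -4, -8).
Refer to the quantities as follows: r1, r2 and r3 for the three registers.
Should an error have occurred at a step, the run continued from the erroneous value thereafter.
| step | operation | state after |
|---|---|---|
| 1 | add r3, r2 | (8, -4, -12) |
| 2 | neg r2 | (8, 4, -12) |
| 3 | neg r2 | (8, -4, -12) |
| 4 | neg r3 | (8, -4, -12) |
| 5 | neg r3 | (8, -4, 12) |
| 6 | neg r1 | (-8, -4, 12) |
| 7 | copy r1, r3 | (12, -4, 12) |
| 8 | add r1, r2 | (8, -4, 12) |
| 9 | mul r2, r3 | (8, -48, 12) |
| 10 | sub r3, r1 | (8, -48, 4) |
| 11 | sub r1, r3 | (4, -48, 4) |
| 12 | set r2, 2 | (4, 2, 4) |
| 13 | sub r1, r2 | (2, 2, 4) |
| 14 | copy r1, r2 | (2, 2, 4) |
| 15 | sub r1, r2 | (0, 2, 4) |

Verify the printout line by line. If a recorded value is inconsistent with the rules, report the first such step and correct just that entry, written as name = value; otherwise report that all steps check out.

step 4, r3 = 12

step 1: r3 = -8 + -4 = -12 -> agrees with the printout
step 2: r2 = -(-4) = 4 -> same as recorded
step 3: r2 = -(4) = -4 -> consistent with the printout
step 4: r3 = -(-12) = 12 -> not what was recorded
Step 4 is the first one off; corrected, r3 = 12.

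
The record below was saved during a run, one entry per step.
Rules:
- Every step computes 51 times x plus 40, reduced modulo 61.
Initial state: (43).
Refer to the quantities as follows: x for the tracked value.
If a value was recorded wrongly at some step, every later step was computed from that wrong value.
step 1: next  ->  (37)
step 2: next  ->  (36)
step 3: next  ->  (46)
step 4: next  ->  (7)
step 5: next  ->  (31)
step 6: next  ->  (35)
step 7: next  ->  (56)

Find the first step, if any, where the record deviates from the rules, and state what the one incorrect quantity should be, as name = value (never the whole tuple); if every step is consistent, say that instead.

Recomputing the run from the initial state:
step 1: x = 37
step 2: x = 36
step 3: x = 46
step 4: x = 7
step 5: x = 31
step 6: x = 35
step 7: x = 56
This matches the record at every step.

no error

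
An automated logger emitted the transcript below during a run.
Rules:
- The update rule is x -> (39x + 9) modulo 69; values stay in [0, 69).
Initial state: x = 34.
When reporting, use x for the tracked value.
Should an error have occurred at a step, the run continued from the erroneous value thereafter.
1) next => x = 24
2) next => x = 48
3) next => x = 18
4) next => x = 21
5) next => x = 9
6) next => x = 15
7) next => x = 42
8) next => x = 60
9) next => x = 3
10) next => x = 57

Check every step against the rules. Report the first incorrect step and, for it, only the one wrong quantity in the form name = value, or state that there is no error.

step 5, x = 0

Recomputing the run from the initial state:
step 1: x = 24
step 2: x = 48
step 3: x = 18
step 4: x = 21
step 5: x = 0
step 6: x = 9
step 7: x = 15
step 8: x = 42
step 9: x = 60
step 10: x = 3
The first disagreement with the transcript is at step 5, where the value should be x = 0.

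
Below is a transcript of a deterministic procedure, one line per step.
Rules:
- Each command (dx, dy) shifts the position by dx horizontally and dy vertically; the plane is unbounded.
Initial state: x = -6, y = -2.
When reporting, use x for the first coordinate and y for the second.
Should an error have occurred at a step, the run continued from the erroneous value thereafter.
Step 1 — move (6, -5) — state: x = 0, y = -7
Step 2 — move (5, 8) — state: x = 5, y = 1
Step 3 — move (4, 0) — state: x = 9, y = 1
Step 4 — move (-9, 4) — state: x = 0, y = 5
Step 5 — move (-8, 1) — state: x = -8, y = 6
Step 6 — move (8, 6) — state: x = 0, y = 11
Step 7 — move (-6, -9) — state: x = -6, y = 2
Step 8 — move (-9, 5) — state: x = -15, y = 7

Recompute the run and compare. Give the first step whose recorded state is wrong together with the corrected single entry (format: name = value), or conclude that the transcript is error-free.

step 6, y = 12

Recomputing the run from the initial state:
step 1: x = 0, y = -7
step 2: x = 5, y = 1
step 3: x = 9, y = 1
step 4: x = 0, y = 5
step 5: x = -8, y = 6
step 6: x = 0, y = 12
step 7: x = -6, y = 3
step 8: x = -15, y = 8
The first disagreement with the transcript is at step 6, where the value should be y = 12.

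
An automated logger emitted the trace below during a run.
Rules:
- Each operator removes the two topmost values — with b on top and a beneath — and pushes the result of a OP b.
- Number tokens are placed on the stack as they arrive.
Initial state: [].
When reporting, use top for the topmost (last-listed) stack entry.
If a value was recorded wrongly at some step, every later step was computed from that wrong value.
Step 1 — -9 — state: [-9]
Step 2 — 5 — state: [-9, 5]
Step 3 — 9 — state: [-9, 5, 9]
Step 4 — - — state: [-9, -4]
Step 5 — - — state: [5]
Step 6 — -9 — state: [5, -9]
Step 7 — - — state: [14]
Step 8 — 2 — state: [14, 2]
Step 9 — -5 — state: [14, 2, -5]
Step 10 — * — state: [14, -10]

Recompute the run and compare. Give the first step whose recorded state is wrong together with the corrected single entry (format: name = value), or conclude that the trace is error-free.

step 5, top = -5

Recomputing the run from the initial state:
step 1: [-9]
step 2: [-9, 5]
step 3: [-9, 5, 9]
step 4: [-9, -4]
step 5: [-5]
step 6: [-5, -9]
step 7: [4]
step 8: [4, 2]
step 9: [4, 2, -5]
step 10: [4, -10]
The first disagreement with the trace is at step 5, where the value should be top = -5.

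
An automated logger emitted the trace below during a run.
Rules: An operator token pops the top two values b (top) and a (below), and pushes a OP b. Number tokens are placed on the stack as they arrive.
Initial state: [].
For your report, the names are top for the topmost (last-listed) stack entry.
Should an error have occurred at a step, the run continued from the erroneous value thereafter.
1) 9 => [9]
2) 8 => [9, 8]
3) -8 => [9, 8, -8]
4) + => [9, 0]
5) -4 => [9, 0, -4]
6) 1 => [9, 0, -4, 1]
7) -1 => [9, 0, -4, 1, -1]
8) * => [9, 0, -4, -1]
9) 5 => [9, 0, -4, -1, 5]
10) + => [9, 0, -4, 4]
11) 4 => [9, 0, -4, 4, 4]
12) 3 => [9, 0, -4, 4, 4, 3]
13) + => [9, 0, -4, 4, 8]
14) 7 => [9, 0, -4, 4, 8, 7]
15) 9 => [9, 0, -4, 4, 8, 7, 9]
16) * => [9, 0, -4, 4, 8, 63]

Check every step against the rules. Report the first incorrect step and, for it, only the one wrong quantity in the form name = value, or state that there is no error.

Recomputing the run from the initial state:
step 1: [9]
step 2: [9, 8]
step 3: [9, 8, -8]
step 4: [9, 0]
step 5: [9, 0, -4]
step 6: [9, 0, -4, 1]
step 7: [9, 0, -4, 1, -1]
step 8: [9, 0, -4, -1]
step 9: [9, 0, -4, -1, 5]
step 10: [9, 0, -4, 4]
step 11: [9, 0, -4, 4, 4]
step 12: [9, 0, -4, 4, 4, 3]
step 13: [9, 0, -4, 4, 7]
step 14: [9, 0, -4, 4, 7, 7]
step 15: [9, 0, -4, 4, 7, 7, 9]
step 16: [9, 0, -4, 4, 7, 63]
The first disagreement with the trace is at step 13, where the value should be top = 7.

step 13, top = 7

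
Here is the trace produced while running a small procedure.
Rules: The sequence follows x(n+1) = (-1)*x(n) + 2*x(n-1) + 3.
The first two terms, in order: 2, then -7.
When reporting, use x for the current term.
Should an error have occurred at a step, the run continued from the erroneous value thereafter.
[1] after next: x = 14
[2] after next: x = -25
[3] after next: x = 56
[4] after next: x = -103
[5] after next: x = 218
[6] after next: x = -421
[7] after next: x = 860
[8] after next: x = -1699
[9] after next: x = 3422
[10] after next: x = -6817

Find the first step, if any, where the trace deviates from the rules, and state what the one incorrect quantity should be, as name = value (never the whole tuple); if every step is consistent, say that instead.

Recomputing the run from the initial state:
step 1: x = 14
step 2: x = -25
step 3: x = 56
step 4: x = -103
step 5: x = 218
step 6: x = -421
step 7: x = 860
step 8: x = -1699
step 9: x = 3422
step 10: x = -6817
This matches the trace at every step.

no error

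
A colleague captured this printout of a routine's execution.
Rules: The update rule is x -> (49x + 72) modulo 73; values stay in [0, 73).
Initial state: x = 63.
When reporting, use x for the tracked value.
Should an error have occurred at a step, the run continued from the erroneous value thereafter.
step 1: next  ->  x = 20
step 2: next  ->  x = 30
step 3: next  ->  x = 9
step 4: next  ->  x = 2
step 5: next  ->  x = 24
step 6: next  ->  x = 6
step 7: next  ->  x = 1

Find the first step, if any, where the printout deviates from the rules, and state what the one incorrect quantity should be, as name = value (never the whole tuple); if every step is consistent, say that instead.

step 6, x = 7

1. x = (49*63 + 72) mod 73 = 20 (matches)
2. x = (49*20 + 72) mod 73 = 30 (confirmed correct)
3. x = (49*30 + 72) mod 73 = 9 (agrees with the printout)
4. x = (49*9 + 72) mod 73 = 2 (verified)
5. x = (49*2 + 72) mod 73 = 24 (no discrepancy)
6. x = (49*24 + 72) mod 73 = 7 (not what was recorded)
That makes step 6 the first incorrect line — x = 7 is what it should show.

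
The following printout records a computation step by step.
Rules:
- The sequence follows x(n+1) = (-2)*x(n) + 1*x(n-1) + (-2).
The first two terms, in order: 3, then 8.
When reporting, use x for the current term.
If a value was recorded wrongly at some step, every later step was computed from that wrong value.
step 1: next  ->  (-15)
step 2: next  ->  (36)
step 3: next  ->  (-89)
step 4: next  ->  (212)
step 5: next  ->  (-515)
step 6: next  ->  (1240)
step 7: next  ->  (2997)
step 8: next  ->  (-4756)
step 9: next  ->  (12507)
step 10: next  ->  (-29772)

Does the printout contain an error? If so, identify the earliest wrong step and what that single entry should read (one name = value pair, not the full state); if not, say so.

Step 1: x = -2*(8) + (1)*(3) + (-2) = -15 — agrees with the printout.
Step 2: x = -2*(-15) + (1)*(8) + (-2) = 36 — checks out.
Step 3: x = -2*(36) + (1)*(-15) + (-2) = -89 — no discrepancy.
Step 4: x = -2*(-89) + (1)*(36) + (-2) = 212 — consistent with the printout.
Step 5: x = -2*(212) + (1)*(-89) + (-2) = -515 — exactly as logged.
Step 6: x = -2*(-515) + (1)*(212) + (-2) = 1240 — confirmed correct.
Step 7: x = -2*(1240) + (1)*(-515) + (-2) = -2997 — the recorded entry deviates here.
The earliest wrong entry is at step 7: it should read x = -2997.

step 7, x = -2997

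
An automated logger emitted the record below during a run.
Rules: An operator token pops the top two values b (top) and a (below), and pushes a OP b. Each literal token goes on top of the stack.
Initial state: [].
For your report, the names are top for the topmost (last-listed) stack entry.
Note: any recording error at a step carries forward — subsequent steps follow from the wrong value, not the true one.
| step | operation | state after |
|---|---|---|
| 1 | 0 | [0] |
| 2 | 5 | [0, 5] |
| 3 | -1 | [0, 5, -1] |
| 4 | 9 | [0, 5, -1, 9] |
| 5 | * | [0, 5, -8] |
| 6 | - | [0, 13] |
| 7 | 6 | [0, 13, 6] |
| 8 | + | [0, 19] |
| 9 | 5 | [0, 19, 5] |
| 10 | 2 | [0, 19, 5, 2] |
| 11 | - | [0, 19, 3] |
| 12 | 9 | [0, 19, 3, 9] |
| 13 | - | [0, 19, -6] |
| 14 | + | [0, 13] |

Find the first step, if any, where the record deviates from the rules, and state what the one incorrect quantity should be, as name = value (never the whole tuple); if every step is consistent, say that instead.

step 1: push 0: top = 0 -> same as recorded
step 2: push 5: top = 5 -> checks out
step 3: push -1: top = -1 -> confirmed correct
step 4: push 9: top = 9 -> matches
step 5: -1 * 9 = -9 -> the record disagrees here
So the first discrepancy is step 5, where the right value is top = -9.

step 5, top = -9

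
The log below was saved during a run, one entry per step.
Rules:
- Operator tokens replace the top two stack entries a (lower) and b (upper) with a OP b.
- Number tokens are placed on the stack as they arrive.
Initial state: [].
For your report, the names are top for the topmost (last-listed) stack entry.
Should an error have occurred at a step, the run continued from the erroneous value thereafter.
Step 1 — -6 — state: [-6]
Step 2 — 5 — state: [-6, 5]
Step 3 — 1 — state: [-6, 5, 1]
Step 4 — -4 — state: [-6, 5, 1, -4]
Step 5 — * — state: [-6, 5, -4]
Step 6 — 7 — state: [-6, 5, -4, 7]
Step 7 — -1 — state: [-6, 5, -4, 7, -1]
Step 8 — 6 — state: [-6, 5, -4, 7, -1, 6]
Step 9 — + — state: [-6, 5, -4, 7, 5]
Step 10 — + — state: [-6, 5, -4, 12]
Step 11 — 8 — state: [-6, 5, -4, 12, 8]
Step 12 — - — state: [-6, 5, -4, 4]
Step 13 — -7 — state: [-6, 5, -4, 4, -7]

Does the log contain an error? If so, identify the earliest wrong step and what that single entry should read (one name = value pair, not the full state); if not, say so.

1. push -6: top = -6 (agrees with the log)
2. push 5: top = 5 (same as recorded)
3. push 1: top = 1 (agrees with the log)
4. push -4: top = -4 (confirmed correct)
5. 1 * -4 = -4 (no discrepancy)
6. push 7: top = 7 (confirmed correct)
7. push -1: top = -1 (verified)
8. push 6: top = 6 (verified)
9. -1 + 6 = 5 (no discrepancy)
10. 7 + 5 = 12 (confirmed correct)
11. push 8: top = 8 (matches)
12. 12 - 8 = 4 (agrees with the log)
13. push -7: top = -7 (confirmed correct)
The recomputation confirms every line.

no error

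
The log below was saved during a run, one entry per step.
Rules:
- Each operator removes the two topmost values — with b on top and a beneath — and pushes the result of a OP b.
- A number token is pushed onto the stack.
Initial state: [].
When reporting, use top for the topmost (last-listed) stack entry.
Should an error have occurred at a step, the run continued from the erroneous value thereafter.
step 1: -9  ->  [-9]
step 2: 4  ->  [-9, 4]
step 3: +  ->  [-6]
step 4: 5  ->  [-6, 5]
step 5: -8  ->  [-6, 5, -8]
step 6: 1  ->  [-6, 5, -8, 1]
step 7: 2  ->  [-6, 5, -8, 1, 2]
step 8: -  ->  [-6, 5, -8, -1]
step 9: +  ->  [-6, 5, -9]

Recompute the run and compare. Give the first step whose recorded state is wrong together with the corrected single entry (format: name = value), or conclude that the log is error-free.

step 1: push -9: top = -9 -> consistent with the log
step 2: push 4: top = 4 -> matches
step 3: -9 + 4 = -5 -> first mismatch against the log
So the first discrepancy is step 3, where the right value is top = -5.

step 3, top = -5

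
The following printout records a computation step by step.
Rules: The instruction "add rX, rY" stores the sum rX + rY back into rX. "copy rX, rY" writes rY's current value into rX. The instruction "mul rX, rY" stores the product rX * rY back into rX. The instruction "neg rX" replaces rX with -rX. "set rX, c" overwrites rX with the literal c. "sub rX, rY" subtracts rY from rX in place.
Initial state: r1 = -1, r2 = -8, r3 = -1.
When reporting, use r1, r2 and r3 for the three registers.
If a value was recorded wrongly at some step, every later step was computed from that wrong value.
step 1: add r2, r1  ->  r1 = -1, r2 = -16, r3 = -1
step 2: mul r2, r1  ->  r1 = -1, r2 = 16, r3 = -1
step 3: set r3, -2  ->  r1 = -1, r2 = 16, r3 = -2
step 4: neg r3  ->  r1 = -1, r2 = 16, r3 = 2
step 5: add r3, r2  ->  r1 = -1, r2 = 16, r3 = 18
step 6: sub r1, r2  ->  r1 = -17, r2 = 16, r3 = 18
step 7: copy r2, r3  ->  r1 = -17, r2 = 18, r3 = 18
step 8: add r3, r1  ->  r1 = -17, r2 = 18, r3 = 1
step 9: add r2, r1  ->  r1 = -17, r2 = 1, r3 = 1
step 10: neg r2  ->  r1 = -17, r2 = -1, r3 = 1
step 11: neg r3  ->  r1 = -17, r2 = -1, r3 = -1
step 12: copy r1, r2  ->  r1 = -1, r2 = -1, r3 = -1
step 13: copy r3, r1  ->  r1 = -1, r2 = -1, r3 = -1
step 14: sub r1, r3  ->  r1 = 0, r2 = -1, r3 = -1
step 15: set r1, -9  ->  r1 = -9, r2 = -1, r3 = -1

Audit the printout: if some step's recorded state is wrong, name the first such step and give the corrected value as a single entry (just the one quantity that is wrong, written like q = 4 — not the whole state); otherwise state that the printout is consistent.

1. r2 = -8 + -1 = -9 (first mismatch against the printout)
The earliest wrong entry is at step 1: it should read r2 = -9.

step 1, r2 = -9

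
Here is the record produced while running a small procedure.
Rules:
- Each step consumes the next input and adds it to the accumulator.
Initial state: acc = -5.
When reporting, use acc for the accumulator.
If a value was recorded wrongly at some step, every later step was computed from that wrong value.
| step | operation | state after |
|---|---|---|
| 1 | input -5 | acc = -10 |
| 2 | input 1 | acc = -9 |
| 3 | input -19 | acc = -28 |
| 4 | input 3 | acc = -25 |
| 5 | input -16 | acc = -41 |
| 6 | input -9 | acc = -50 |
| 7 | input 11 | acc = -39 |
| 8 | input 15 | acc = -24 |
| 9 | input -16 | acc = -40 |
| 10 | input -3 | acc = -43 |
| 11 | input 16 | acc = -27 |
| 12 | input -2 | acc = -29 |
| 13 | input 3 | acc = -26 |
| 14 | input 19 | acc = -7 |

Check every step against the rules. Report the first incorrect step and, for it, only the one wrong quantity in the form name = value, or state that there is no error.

no error

Recomputing the run from the initial state:
step 1: acc = -10
step 2: acc = -9
step 3: acc = -28
step 4: acc = -25
step 5: acc = -41
step 6: acc = -50
step 7: acc = -39
step 8: acc = -24
step 9: acc = -40
step 10: acc = -43
step 11: acc = -27
step 12: acc = -29
step 13: acc = -26
step 14: acc = -7
This matches the record at every step.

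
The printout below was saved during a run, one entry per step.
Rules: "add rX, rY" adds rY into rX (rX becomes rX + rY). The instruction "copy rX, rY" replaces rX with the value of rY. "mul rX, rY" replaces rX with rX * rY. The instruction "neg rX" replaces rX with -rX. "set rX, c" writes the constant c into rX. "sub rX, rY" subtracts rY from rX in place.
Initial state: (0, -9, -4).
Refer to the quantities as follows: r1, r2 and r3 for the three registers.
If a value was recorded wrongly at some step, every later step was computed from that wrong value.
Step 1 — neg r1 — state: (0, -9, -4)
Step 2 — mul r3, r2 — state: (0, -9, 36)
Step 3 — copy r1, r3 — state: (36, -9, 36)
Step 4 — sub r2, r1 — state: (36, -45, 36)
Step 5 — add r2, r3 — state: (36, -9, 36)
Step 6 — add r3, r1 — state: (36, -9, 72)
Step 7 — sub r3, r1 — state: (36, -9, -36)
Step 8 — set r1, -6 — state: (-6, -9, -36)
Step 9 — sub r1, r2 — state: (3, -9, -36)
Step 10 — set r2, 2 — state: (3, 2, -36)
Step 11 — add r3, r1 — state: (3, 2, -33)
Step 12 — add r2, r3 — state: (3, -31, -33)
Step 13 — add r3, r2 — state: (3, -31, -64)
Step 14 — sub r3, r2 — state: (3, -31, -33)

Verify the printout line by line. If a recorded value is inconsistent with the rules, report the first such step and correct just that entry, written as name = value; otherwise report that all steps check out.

Step 1: r1 = -(0) = 0 — in agreement.
Step 2: r3 = -4 * -9 = 36 — agrees with the printout.
Step 3: r1 = 36 — same as recorded.
Step 4: r2 = -9 - 36 = -45 — exactly as logged.
Step 5: r2 = -45 + 36 = -9 — checks out.
Step 6: r3 = 36 + 36 = 72 — confirmed correct.
Step 7: r3 = 72 - 36 = 36 — this is not what the printout shows.
The earliest wrong entry is at step 7: it should read r3 = 36.

step 7, r3 = 36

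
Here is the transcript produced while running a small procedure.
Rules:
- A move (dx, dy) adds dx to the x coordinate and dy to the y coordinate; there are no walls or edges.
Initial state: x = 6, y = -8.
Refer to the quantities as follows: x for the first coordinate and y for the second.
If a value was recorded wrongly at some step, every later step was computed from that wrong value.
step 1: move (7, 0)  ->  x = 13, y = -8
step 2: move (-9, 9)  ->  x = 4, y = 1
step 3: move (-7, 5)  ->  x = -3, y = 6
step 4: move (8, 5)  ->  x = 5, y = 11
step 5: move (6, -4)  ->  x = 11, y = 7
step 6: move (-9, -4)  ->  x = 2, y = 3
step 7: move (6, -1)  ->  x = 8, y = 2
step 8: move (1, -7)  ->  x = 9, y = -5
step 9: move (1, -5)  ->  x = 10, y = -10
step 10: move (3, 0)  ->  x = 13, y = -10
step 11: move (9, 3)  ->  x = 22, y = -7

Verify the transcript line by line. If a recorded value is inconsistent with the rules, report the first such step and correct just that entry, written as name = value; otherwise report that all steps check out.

no error

1. x = 6 + (7) = 13, y = -8 + (0) = -8 (same as recorded)
2. x = 13 + (-9) = 4, y = -8 + (9) = 1 (exactly as logged)
3. x = 4 + (-7) = -3, y = 1 + (5) = 6 (same as recorded)
4. x = -3 + (8) = 5, y = 6 + (5) = 11 (confirmed correct)
5. x = 5 + (6) = 11, y = 11 + (-4) = 7 (checks out)
6. x = 11 + (-9) = 2, y = 7 + (-4) = 3 (checks out)
7. x = 2 + (6) = 8, y = 3 + (-1) = 2 (verified)
8. x = 8 + (1) = 9, y = 2 + (-7) = -5 (exactly as logged)
9. x = 9 + (1) = 10, y = -5 + (-5) = -10 (confirmed correct)
10. x = 10 + (3) = 13, y = -10 + (0) = -10 (matches)
11. x = 13 + (9) = 22, y = -10 + (3) = -7 (confirmed correct)
No step deviates from the rules.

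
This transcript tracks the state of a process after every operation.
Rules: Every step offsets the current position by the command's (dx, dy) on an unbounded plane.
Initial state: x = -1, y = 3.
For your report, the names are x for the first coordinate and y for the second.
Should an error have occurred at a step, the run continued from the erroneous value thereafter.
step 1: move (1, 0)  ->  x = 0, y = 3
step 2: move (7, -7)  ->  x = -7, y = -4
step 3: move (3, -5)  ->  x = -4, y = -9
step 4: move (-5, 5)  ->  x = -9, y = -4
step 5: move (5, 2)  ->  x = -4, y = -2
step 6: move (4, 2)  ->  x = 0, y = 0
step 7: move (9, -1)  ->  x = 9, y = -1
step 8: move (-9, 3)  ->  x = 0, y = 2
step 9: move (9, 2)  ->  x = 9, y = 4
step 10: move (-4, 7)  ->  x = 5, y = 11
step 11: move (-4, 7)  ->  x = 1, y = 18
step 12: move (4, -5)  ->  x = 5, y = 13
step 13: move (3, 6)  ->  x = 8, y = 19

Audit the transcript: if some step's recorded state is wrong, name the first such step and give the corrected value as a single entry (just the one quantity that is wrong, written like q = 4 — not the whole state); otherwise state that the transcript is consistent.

step 2, x = 7

1. x = -1 + (1) = 0, y = 3 + (0) = 3 (in agreement)
2. x = 0 + (7) = 7, y = 3 + (-7) = -4 (not what was recorded)
First deviation found at step 2; the corrected entry is x = 7.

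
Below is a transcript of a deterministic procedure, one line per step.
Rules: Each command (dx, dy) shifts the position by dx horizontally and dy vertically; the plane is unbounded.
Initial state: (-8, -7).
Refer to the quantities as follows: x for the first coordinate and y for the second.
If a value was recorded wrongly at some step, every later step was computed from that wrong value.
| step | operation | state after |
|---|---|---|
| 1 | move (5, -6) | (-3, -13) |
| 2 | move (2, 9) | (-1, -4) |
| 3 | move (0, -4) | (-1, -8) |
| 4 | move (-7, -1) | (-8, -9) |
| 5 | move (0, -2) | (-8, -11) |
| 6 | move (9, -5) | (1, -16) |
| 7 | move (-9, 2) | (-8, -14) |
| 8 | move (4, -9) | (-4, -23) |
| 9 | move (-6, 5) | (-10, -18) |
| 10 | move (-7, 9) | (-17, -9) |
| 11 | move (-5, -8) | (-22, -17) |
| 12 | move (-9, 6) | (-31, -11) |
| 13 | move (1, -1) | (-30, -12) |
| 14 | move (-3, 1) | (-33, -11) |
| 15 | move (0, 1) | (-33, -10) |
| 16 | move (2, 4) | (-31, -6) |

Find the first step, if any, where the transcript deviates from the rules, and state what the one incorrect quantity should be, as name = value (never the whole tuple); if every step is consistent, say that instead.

no error

1. x = -8 + (5) = -3, y = -7 + (-6) = -13 (same as recorded)
2. x = -3 + (2) = -1, y = -13 + (9) = -4 (agrees with the transcript)
3. x = -1 + (0) = -1, y = -4 + (-4) = -8 (in agreement)
4. x = -1 + (-7) = -8, y = -8 + (-1) = -9 (consistent with the transcript)
5. x = -8 + (0) = -8, y = -9 + (-2) = -11 (confirmed correct)
6. x = -8 + (9) = 1, y = -11 + (-5) = -16 (agrees with the transcript)
7. x = 1 + (-9) = -8, y = -16 + (2) = -14 (same as recorded)
8. x = -8 + (4) = -4, y = -14 + (-9) = -23 (matches)
9. x = -4 + (-6) = -10, y = -23 + (5) = -18 (verified)
10. x = -10 + (-7) = -17, y = -18 + (9) = -9 (same as recorded)
11. x = -17 + (-5) = -22, y = -9 + (-8) = -17 (confirmed correct)
12. x = -22 + (-9) = -31, y = -17 + (6) = -11 (same as recorded)
13. x = -31 + (1) = -30, y = -11 + (-1) = -12 (agrees with the transcript)
14. x = -30 + (-3) = -33, y = -12 + (1) = -11 (matches)
15. x = -33 + (0) = -33, y = -11 + (1) = -10 (same as recorded)
16. x = -33 + (2) = -31, y = -10 + (4) = -6 (consistent with the transcript)
Nothing is out of place; the run is error-free.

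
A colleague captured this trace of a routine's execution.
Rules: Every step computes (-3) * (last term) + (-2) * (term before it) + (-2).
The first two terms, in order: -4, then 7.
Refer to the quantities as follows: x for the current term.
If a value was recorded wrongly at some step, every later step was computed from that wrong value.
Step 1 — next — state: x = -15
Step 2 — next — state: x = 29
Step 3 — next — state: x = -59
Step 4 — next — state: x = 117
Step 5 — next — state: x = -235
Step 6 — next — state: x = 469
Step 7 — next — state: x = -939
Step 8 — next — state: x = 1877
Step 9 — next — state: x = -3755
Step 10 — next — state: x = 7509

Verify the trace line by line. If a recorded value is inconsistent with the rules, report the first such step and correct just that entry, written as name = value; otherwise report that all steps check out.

step 1: x = -3*(7) + (-2)*(-4) + (-2) = -15 -> verified
step 2: x = -3*(-15) + (-2)*(7) + (-2) = 29 -> agrees with the trace
step 3: x = -3*(29) + (-2)*(-15) + (-2) = -59 -> in agreement
step 4: x = -3*(-59) + (-2)*(29) + (-2) = 117 -> consistent with the trace
step 5: x = -3*(117) + (-2)*(-59) + (-2) = -235 -> exactly as logged
step 6: x = -3*(-235) + (-2)*(117) + (-2) = 469 -> no discrepancy
step 7: x = -3*(469) + (-2)*(-235) + (-2) = -939 -> agrees with the trace
step 8: x = -3*(-939) + (-2)*(469) + (-2) = 1877 -> verified
step 9: x = -3*(1877) + (-2)*(-939) + (-2) = -3755 -> exactly as logged
step 10: x = -3*(-3755) + (-2)*(1877) + (-2) = 7509 -> checks out
The whole run recomputes cleanly — no discrepancies.

no error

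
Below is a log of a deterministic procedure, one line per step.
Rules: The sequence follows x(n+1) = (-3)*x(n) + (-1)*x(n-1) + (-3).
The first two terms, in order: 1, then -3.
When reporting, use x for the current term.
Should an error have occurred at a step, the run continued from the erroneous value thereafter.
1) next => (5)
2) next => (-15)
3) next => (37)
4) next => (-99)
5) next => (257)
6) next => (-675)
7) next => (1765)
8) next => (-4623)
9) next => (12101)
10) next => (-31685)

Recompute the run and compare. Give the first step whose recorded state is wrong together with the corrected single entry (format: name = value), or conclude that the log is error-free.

step 10, x = -31683

Recomputing the run from the initial state:
step 1: x = 5
step 2: x = -15
step 3: x = 37
step 4: x = -99
step 5: x = 257
step 6: x = -675
step 7: x = 1765
step 8: x = -4623
step 9: x = 12101
step 10: x = -31683
The first disagreement with the log is at step 10, where the value should be x = -31683.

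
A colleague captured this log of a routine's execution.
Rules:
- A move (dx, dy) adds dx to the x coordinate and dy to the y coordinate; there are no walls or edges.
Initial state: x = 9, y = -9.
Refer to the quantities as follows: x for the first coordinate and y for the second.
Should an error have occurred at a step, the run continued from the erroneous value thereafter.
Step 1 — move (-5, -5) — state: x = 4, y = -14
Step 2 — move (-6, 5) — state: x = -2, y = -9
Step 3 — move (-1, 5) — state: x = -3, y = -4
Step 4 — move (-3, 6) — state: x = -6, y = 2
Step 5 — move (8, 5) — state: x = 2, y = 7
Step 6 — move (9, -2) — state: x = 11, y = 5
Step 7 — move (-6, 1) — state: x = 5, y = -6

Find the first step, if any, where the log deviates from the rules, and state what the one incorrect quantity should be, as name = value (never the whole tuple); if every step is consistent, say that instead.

step 7, y = 6

Step 1: x = 9 + (-5) = 4, y = -9 + (-5) = -14 — no discrepancy.
Step 2: x = 4 + (-6) = -2, y = -14 + (5) = -9 — verified.
Step 3: x = -2 + (-1) = -3, y = -9 + (5) = -4 — confirmed correct.
Step 4: x = -3 + (-3) = -6, y = -4 + (6) = 2 — same as recorded.
Step 5: x = -6 + (8) = 2, y = 2 + (5) = 7 — exactly as logged.
Step 6: x = 2 + (9) = 11, y = 7 + (-2) = 5 — exactly as logged.
Step 7: x = 11 + (-6) = 5, y = 5 + (1) = 6 — the log disagrees here.
First deviation found at step 7; the corrected entry is y = 6.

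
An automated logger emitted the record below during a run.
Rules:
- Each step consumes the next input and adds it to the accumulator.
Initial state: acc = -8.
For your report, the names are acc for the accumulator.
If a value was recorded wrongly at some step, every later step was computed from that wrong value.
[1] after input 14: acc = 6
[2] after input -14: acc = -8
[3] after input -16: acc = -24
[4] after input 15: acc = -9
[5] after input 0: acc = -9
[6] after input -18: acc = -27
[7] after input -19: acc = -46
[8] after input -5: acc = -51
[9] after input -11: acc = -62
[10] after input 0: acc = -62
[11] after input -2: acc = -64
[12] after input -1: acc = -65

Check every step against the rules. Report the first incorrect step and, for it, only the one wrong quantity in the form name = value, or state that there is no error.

Recomputing the run from the initial state:
step 1: acc = 6
step 2: acc = -8
step 3: acc = -24
step 4: acc = -9
step 5: acc = -9
step 6: acc = -27
step 7: acc = -46
step 8: acc = -51
step 9: acc = -62
step 10: acc = -62
step 11: acc = -64
step 12: acc = -65
This matches the record at every step.

no error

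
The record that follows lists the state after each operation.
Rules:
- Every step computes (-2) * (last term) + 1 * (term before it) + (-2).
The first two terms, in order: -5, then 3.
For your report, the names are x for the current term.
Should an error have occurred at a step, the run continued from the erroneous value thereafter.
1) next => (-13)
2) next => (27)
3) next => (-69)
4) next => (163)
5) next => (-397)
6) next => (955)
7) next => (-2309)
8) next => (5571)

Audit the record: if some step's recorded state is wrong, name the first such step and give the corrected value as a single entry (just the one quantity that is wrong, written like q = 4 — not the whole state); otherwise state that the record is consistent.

no error

step 1: x = -2*(3) + (1)*(-5) + (-2) = -13 -> matches
step 2: x = -2*(-13) + (1)*(3) + (-2) = 27 -> exactly as logged
step 3: x = -2*(27) + (1)*(-13) + (-2) = -69 -> checks out
step 4: x = -2*(-69) + (1)*(27) + (-2) = 163 -> verified
step 5: x = -2*(163) + (1)*(-69) + (-2) = -397 -> in agreement
step 6: x = -2*(-397) + (1)*(163) + (-2) = 955 -> verified
step 7: x = -2*(955) + (1)*(-397) + (-2) = -2309 -> agrees with the record
step 8: x = -2*(-2309) + (1)*(955) + (-2) = 5571 -> confirmed correct
Every step is consistent.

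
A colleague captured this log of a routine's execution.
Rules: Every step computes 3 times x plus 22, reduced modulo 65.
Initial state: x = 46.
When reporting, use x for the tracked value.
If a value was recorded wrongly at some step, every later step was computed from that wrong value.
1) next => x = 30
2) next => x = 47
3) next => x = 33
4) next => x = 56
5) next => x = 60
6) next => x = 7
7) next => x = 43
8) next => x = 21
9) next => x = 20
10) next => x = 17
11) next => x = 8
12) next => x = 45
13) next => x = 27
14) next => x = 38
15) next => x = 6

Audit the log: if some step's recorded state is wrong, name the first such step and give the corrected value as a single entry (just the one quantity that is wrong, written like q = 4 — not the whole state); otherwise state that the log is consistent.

Step 1: x = (3*46 + 22) mod 65 = 30 — checks out.
Step 2: x = (3*30 + 22) mod 65 = 47 — in agreement.
Step 3: x = (3*47 + 22) mod 65 = 33 — in agreement.
Step 4: x = (3*33 + 22) mod 65 = 56 — matches.
Step 5: x = (3*56 + 22) mod 65 = 60 — consistent with the log.
Step 6: x = (3*60 + 22) mod 65 = 7 — confirmed correct.
Step 7: x = (3*7 + 22) mod 65 = 43 — verified.
Step 8: x = (3*43 + 22) mod 65 = 21 — verified.
Step 9: x = (3*21 + 22) mod 65 = 20 — checks out.
Step 10: x = (3*20 + 22) mod 65 = 17 — verified.
Step 11: x = (3*17 + 22) mod 65 = 8 — confirmed correct.
Step 12: x = (3*8 + 22) mod 65 = 46 — not what was recorded.
So the first discrepancy is step 12, where the right value is x = 46.

step 12, x = 46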